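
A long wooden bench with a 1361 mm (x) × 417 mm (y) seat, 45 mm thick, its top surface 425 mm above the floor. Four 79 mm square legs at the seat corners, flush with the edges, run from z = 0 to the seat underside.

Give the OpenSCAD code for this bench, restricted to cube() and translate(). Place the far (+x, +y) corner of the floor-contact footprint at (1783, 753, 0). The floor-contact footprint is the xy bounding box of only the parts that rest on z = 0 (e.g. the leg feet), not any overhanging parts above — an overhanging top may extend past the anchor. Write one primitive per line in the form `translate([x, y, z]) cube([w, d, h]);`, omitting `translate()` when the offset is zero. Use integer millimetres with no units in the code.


translate([422, 336, 380]) cube([1361, 417, 45]);
translate([422, 336, 0]) cube([79, 79, 380]);
translate([422, 674, 0]) cube([79, 79, 380]);
translate([1704, 336, 0]) cube([79, 79, 380]);
translate([1704, 674, 0]) cube([79, 79, 380]);


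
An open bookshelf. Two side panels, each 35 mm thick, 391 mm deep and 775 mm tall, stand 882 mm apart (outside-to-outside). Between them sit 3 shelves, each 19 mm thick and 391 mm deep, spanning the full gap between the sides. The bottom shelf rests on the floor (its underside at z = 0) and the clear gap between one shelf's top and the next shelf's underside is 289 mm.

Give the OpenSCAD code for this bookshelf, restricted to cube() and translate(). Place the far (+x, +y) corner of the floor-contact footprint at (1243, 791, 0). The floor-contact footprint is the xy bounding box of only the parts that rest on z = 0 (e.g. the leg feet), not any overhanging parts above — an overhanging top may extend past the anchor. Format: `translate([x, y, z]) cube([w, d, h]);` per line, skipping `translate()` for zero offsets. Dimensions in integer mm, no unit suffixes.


translate([361, 400, 0]) cube([35, 391, 775]);
translate([1208, 400, 0]) cube([35, 391, 775]);
translate([396, 400, 0]) cube([812, 391, 19]);
translate([396, 400, 308]) cube([812, 391, 19]);
translate([396, 400, 616]) cube([812, 391, 19]);


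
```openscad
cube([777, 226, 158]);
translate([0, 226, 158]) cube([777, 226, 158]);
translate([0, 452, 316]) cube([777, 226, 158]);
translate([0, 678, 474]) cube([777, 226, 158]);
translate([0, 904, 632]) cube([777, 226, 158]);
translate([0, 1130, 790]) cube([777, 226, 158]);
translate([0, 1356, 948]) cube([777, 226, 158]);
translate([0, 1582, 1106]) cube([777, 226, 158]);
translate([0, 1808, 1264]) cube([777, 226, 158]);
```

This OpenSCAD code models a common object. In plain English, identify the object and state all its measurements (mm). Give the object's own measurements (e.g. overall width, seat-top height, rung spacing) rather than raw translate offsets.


A straight staircase of 9 solid steps. Each step is 777 mm wide (x), 226 mm deep (y, the going) and 158 mm tall (the rise). The first step rests on the floor; each subsequent step sits one going further in +y and one rise higher in +z, directly behind and above the previous step with no overlap.


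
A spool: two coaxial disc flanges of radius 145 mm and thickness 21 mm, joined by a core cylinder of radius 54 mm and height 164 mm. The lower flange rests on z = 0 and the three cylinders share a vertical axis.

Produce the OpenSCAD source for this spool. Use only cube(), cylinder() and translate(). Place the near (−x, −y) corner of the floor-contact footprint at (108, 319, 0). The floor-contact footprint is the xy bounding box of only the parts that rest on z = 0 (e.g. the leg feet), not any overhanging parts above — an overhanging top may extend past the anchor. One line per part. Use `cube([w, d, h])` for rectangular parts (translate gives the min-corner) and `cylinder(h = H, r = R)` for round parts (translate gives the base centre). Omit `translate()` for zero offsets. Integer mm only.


translate([253, 464, 0]) cylinder(h = 21, r = 145);
translate([253, 464, 21]) cylinder(h = 164, r = 54);
translate([253, 464, 185]) cylinder(h = 21, r = 145);


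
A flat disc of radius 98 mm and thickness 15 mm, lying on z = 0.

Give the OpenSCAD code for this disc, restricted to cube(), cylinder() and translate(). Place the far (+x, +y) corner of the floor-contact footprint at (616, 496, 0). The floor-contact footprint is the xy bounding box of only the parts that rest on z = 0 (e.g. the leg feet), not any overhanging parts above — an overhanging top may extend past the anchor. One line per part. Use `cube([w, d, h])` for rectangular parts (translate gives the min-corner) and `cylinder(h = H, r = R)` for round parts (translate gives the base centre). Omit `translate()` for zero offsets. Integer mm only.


translate([518, 398, 0]) cylinder(h = 15, r = 98);


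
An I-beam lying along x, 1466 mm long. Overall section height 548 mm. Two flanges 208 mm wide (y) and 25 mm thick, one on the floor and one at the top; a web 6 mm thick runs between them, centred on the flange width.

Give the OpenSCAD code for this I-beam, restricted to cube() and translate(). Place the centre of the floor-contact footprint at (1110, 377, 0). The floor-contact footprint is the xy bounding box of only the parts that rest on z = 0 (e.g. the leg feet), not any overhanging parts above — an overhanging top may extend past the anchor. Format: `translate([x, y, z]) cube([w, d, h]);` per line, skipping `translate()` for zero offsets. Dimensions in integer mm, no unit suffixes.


translate([377, 273, 0]) cube([1466, 208, 25]);
translate([377, 374, 25]) cube([1466, 6, 498]);
translate([377, 273, 523]) cube([1466, 208, 25]);


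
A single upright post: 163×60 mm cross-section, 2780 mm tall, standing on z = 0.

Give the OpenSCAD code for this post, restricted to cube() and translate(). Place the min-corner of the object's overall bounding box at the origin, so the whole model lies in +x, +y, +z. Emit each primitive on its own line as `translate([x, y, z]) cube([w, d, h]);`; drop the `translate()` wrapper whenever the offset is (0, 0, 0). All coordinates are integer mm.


cube([163, 60, 2780]);


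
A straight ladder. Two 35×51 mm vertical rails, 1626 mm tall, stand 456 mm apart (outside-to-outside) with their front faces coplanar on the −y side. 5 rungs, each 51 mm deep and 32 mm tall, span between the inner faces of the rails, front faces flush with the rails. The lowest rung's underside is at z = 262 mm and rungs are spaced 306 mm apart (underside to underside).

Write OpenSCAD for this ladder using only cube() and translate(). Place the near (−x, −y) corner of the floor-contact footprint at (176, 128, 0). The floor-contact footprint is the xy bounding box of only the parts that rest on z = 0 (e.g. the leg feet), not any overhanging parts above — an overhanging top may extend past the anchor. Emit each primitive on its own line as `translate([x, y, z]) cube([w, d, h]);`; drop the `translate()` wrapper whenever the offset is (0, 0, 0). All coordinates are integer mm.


translate([176, 128, 0]) cube([35, 51, 1626]);
translate([597, 128, 0]) cube([35, 51, 1626]);
translate([211, 128, 262]) cube([386, 51, 32]);
translate([211, 128, 568]) cube([386, 51, 32]);
translate([211, 128, 874]) cube([386, 51, 32]);
translate([211, 128, 1180]) cube([386, 51, 32]);
translate([211, 128, 1486]) cube([386, 51, 32]);


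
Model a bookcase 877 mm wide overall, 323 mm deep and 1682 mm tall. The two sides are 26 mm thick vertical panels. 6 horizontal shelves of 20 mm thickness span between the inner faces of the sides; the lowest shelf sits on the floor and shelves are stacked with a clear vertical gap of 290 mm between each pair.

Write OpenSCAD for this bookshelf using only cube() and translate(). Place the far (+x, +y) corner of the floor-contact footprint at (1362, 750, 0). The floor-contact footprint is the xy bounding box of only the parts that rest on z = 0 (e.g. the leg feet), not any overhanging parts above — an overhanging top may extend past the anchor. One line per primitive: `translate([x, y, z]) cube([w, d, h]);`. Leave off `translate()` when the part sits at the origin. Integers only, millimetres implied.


translate([485, 427, 0]) cube([26, 323, 1682]);
translate([1336, 427, 0]) cube([26, 323, 1682]);
translate([511, 427, 0]) cube([825, 323, 20]);
translate([511, 427, 310]) cube([825, 323, 20]);
translate([511, 427, 620]) cube([825, 323, 20]);
translate([511, 427, 930]) cube([825, 323, 20]);
translate([511, 427, 1240]) cube([825, 323, 20]);
translate([511, 427, 1550]) cube([825, 323, 20]);


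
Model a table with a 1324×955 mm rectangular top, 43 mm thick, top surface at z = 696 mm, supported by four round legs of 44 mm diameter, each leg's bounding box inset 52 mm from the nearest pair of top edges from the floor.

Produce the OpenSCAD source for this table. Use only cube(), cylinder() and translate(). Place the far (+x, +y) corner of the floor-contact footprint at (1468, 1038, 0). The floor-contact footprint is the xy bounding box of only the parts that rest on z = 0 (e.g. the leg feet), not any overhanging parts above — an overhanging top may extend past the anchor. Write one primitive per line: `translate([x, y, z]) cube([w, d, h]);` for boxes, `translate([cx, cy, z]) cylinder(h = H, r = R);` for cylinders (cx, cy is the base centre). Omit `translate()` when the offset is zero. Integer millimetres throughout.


translate([196, 135, 653]) cube([1324, 955, 43]);
translate([270, 209, 0]) cylinder(h = 653, r = 22);
translate([1446, 209, 0]) cylinder(h = 653, r = 22);
translate([270, 1016, 0]) cylinder(h = 653, r = 22);
translate([1446, 1016, 0]) cylinder(h = 653, r = 22);


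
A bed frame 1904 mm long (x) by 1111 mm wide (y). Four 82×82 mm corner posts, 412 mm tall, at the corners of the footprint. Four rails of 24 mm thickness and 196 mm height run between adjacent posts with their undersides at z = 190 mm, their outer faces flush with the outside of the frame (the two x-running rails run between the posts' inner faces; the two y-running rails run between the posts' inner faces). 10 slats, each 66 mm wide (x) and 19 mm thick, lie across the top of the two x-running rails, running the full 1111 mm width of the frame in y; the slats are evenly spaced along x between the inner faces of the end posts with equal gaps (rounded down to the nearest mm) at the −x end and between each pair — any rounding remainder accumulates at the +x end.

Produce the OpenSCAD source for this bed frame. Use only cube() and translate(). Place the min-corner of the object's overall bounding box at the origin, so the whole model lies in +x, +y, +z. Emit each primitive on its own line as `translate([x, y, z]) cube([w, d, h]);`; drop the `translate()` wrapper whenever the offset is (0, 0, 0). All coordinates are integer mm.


cube([82, 82, 412]);
translate([0, 1029, 0]) cube([82, 82, 412]);
translate([1822, 0, 0]) cube([82, 82, 412]);
translate([1822, 1029, 0]) cube([82, 82, 412]);
translate([82, 0, 190]) cube([1740, 24, 196]);
translate([82, 1087, 190]) cube([1740, 24, 196]);
translate([0, 82, 190]) cube([24, 947, 196]);
translate([1880, 82, 190]) cube([24, 947, 196]);
translate([180, 0, 386]) cube([66, 1111, 19]);
translate([344, 0, 386]) cube([66, 1111, 19]);
translate([508, 0, 386]) cube([66, 1111, 19]);
translate([672, 0, 386]) cube([66, 1111, 19]);
translate([836, 0, 386]) cube([66, 1111, 19]);
translate([1000, 0, 386]) cube([66, 1111, 19]);
translate([1164, 0, 386]) cube([66, 1111, 19]);
translate([1328, 0, 386]) cube([66, 1111, 19]);
translate([1492, 0, 386]) cube([66, 1111, 19]);
translate([1656, 0, 386]) cube([66, 1111, 19]);


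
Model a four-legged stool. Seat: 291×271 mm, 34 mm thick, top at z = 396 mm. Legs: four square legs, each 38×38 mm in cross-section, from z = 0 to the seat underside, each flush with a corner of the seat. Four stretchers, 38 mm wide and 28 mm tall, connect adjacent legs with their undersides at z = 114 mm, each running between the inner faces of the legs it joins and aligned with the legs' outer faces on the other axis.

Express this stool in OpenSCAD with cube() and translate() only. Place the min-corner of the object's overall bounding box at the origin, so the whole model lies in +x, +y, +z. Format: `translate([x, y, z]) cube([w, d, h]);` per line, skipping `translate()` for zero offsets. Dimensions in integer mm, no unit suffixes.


// leg_h = 396 - 34 = 362
// stretcher span = 291 - 2*38 = 215
translate([0, 0, 362]) cube([291, 271, 34]);
cube([38, 38, 362]);
translate([253, 0, 0]) cube([38, 38, 362]);
translate([0, 233, 0]) cube([38, 38, 362]);
translate([253, 233, 0]) cube([38, 38, 362]);
translate([38, 0, 114]) cube([215, 38, 28]);
translate([38, 233, 114]) cube([215, 38, 28]);
translate([0, 38, 114]) cube([38, 195, 28]);
translate([253, 38, 114]) cube([38, 195, 28]);


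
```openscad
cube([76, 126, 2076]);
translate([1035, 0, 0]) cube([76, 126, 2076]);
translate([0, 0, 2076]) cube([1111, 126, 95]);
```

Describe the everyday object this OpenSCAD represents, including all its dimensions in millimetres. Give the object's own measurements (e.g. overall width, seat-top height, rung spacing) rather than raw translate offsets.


A door frame. The clear opening is 959 mm wide and 2076 mm high. Two 76 mm wide jambs, 126 mm deep, stand either side of the opening from the floor to the top of the opening. A 95 mm thick head sits across the top of both jambs, spanning the full outside width of the frame.


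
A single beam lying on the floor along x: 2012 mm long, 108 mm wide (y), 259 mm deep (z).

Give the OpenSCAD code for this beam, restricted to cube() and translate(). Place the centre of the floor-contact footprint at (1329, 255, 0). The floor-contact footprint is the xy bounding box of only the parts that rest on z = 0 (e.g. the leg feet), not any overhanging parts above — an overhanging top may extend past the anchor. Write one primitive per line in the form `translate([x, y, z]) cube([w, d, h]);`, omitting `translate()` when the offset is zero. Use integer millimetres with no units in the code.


translate([323, 201, 0]) cube([2012, 108, 259]);


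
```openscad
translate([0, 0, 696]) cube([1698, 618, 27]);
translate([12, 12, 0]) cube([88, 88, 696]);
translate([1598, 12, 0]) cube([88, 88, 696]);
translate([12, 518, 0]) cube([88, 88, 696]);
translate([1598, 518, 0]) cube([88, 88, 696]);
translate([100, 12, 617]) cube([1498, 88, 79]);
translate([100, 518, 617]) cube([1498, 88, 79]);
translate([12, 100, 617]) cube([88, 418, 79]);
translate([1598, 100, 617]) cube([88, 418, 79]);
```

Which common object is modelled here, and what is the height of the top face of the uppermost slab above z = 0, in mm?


A table. The table height is 723 mm.

A 1698×618×27 slab sits at z = 696 on four 88 mm square posts — a table. The top surface is at 696 + 27 = 723 mm.


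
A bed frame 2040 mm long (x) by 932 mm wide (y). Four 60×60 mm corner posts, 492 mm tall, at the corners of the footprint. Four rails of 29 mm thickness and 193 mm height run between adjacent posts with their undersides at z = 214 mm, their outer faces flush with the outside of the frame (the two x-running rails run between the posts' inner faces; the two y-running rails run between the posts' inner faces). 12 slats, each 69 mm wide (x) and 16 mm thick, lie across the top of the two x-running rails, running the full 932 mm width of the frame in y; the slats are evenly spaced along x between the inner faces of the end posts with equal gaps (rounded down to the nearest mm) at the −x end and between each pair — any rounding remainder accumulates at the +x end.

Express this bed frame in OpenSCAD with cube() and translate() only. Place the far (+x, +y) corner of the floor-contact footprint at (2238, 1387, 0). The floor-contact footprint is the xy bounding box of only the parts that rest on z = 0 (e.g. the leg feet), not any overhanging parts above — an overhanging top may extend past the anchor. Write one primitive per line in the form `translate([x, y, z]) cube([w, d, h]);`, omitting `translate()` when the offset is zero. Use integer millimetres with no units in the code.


translate([198, 455, 0]) cube([60, 60, 492]);
translate([198, 1327, 0]) cube([60, 60, 492]);
translate([2178, 455, 0]) cube([60, 60, 492]);
translate([2178, 1327, 0]) cube([60, 60, 492]);
translate([258, 455, 214]) cube([1920, 29, 193]);
translate([258, 1358, 214]) cube([1920, 29, 193]);
translate([198, 515, 214]) cube([29, 812, 193]);
translate([2209, 515, 214]) cube([29, 812, 193]);
translate([342, 455, 407]) cube([69, 932, 16]);
translate([495, 455, 407]) cube([69, 932, 16]);
translate([648, 455, 407]) cube([69, 932, 16]);
translate([801, 455, 407]) cube([69, 932, 16]);
translate([954, 455, 407]) cube([69, 932, 16]);
translate([1107, 455, 407]) cube([69, 932, 16]);
translate([1260, 455, 407]) cube([69, 932, 16]);
translate([1413, 455, 407]) cube([69, 932, 16]);
translate([1566, 455, 407]) cube([69, 932, 16]);
translate([1719, 455, 407]) cube([69, 932, 16]);
translate([1872, 455, 407]) cube([69, 932, 16]);
translate([2025, 455, 407]) cube([69, 932, 16]);


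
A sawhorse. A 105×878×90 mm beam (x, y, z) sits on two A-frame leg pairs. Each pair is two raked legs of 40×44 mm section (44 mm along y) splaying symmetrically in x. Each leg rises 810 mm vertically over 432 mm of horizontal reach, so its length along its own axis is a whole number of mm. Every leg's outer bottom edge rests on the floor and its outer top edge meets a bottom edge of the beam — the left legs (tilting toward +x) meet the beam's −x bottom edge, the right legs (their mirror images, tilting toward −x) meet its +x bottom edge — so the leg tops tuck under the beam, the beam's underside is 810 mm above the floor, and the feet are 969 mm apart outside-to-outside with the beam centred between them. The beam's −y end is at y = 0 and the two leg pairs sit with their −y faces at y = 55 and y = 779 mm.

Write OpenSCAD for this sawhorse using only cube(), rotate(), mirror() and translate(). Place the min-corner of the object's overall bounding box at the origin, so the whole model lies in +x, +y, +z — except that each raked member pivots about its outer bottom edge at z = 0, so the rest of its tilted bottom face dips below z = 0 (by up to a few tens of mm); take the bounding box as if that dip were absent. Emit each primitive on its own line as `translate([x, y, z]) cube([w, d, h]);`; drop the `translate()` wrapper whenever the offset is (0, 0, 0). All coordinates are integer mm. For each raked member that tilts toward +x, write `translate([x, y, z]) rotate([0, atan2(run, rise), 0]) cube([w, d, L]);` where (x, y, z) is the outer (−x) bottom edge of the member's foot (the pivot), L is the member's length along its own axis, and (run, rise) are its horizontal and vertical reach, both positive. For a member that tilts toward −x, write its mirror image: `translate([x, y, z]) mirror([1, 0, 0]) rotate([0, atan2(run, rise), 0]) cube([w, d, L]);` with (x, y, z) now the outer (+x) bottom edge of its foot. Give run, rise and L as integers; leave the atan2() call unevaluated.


translate([432, 0, 810]) cube([105, 878, 90]);
translate([0, 55, 0]) rotate([0, atan2(432, 810), 0]) cube([40, 44, 918]);
translate([969, 55, 0]) mirror([1, 0, 0]) rotate([0, atan2(432, 810), 0]) cube([40, 44, 918]);
translate([0, 779, 0]) rotate([0, atan2(432, 810), 0]) cube([40, 44, 918]);
translate([969, 779, 0]) mirror([1, 0, 0]) rotate([0, atan2(432, 810), 0]) cube([40, 44, 918]);


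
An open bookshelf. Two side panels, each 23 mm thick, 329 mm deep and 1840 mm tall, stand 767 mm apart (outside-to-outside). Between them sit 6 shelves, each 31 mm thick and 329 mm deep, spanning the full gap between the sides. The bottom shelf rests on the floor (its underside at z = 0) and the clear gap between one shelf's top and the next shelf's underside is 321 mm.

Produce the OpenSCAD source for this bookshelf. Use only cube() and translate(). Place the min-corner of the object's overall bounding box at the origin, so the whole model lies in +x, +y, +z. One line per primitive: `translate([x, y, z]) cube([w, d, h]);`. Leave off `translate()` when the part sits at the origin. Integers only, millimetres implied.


cube([23, 329, 1840]);
translate([744, 0, 0]) cube([23, 329, 1840]);
translate([23, 0, 0]) cube([721, 329, 31]);
translate([23, 0, 352]) cube([721, 329, 31]);
translate([23, 0, 704]) cube([721, 329, 31]);
translate([23, 0, 1056]) cube([721, 329, 31]);
translate([23, 0, 1408]) cube([721, 329, 31]);
translate([23, 0, 1760]) cube([721, 329, 31]);


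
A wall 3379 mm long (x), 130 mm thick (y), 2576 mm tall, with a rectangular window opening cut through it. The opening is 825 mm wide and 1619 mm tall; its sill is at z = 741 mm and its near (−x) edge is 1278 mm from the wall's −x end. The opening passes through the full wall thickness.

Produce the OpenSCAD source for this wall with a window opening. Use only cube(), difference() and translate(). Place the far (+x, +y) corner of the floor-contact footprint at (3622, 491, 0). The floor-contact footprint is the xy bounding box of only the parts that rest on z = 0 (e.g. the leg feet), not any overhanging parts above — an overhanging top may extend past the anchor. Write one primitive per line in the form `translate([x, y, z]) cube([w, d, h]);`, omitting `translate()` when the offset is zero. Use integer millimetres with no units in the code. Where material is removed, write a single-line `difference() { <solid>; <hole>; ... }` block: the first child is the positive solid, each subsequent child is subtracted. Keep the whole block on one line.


difference() { translate([243, 361, 0]) cube([3379, 130, 2576]); translate([1521, 361, 741]) cube([825, 130, 1619]); }


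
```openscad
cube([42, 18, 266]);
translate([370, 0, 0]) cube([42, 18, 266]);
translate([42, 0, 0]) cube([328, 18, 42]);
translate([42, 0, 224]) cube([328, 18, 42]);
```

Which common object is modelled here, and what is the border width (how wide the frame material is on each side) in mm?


A picture frame. The border width is 42 mm.

Four thin pieces enclosing a rectangular opening — a picture frame. The two full-height stiles are 266 mm tall; the top rail sits at z = 224 and is 42 mm tall, so the border above the opening is 266 − 224 = 42 mm, matching the stile x-width.


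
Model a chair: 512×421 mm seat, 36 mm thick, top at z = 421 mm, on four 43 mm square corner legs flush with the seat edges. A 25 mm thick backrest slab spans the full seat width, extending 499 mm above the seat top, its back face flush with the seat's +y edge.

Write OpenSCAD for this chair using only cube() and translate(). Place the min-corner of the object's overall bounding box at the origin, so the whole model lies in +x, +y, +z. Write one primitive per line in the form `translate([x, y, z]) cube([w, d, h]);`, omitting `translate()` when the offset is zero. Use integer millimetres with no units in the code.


translate([0, 0, 385]) cube([512, 421, 36]);
cube([43, 43, 385]);
translate([469, 0, 0]) cube([43, 43, 385]);
translate([0, 378, 0]) cube([43, 43, 385]);
translate([469, 378, 0]) cube([43, 43, 385]);
translate([0, 396, 421]) cube([512, 25, 499]);


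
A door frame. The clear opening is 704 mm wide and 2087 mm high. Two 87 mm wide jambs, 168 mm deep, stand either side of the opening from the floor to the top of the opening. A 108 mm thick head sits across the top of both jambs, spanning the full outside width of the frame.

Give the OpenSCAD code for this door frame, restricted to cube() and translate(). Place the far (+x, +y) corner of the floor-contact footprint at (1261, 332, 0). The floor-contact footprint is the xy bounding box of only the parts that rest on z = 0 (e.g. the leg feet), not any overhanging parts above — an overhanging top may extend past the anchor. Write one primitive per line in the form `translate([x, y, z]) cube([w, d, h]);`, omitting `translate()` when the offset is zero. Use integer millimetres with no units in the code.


translate([383, 164, 0]) cube([87, 168, 2087]);
translate([1174, 164, 0]) cube([87, 168, 2087]);
translate([383, 164, 2087]) cube([878, 168, 108]);


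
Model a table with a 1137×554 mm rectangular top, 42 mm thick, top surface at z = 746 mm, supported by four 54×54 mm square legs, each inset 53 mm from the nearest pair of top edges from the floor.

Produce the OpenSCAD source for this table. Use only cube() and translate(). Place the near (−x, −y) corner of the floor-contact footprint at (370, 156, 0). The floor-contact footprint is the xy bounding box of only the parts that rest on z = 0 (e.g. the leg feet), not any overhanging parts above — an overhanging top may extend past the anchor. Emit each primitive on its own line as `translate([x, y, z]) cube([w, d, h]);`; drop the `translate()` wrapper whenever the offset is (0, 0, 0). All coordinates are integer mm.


translate([317, 103, 704]) cube([1137, 554, 42]);
translate([370, 156, 0]) cube([54, 54, 704]);
translate([1347, 156, 0]) cube([54, 54, 704]);
translate([370, 550, 0]) cube([54, 54, 704]);
translate([1347, 550, 0]) cube([54, 54, 704]);


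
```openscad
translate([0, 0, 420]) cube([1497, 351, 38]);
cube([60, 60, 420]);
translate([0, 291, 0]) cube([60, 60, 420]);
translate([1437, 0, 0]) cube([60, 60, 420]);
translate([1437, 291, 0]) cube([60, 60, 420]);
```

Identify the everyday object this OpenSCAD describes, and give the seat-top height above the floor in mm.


A bench. The seat-top height is 458 mm.

A long slab on four corner posts — a bench. The slab sits at z = 420 with thickness 38, so the top is 420 + 38 = 458 mm.


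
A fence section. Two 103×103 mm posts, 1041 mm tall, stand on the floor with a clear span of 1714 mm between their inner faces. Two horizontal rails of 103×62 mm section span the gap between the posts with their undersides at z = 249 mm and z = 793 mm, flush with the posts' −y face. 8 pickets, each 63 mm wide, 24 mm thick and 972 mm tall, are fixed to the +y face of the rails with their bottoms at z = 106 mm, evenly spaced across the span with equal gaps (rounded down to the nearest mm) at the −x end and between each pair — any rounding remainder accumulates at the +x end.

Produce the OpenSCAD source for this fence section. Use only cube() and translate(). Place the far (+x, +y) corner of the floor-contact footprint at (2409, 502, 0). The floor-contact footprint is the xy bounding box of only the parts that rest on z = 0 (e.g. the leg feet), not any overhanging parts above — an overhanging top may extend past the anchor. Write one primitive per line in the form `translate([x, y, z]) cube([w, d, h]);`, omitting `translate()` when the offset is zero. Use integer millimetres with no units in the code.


translate([489, 399, 0]) cube([103, 103, 1041]);
translate([2306, 399, 0]) cube([103, 103, 1041]);
translate([592, 399, 249]) cube([1714, 103, 62]);
translate([592, 399, 793]) cube([1714, 103, 62]);
translate([726, 502, 106]) cube([63, 24, 972]);
translate([923, 502, 106]) cube([63, 24, 972]);
translate([1120, 502, 106]) cube([63, 24, 972]);
translate([1317, 502, 106]) cube([63, 24, 972]);
translate([1514, 502, 106]) cube([63, 24, 972]);
translate([1711, 502, 106]) cube([63, 24, 972]);
translate([1908, 502, 106]) cube([63, 24, 972]);
translate([2105, 502, 106]) cube([63, 24, 972]);


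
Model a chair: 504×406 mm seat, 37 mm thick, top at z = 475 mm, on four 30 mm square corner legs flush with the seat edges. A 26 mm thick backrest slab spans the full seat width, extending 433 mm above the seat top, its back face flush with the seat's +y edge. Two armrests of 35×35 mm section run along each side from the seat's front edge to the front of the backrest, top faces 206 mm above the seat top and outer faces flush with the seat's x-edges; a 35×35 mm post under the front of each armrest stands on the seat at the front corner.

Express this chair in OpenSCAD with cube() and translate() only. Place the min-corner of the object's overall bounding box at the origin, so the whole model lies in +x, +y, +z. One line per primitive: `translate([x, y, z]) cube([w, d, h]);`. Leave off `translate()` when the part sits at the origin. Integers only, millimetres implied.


translate([0, 0, 438]) cube([504, 406, 37]);
cube([30, 30, 438]);
translate([474, 0, 0]) cube([30, 30, 438]);
translate([0, 376, 0]) cube([30, 30, 438]);
translate([474, 376, 0]) cube([30, 30, 438]);
translate([0, 380, 475]) cube([504, 26, 433]);
translate([0, 0, 646]) cube([35, 380, 35]);
translate([469, 0, 646]) cube([35, 380, 35]);
translate([0, 0, 475]) cube([35, 35, 171]);
translate([469, 0, 475]) cube([35, 35, 171]);


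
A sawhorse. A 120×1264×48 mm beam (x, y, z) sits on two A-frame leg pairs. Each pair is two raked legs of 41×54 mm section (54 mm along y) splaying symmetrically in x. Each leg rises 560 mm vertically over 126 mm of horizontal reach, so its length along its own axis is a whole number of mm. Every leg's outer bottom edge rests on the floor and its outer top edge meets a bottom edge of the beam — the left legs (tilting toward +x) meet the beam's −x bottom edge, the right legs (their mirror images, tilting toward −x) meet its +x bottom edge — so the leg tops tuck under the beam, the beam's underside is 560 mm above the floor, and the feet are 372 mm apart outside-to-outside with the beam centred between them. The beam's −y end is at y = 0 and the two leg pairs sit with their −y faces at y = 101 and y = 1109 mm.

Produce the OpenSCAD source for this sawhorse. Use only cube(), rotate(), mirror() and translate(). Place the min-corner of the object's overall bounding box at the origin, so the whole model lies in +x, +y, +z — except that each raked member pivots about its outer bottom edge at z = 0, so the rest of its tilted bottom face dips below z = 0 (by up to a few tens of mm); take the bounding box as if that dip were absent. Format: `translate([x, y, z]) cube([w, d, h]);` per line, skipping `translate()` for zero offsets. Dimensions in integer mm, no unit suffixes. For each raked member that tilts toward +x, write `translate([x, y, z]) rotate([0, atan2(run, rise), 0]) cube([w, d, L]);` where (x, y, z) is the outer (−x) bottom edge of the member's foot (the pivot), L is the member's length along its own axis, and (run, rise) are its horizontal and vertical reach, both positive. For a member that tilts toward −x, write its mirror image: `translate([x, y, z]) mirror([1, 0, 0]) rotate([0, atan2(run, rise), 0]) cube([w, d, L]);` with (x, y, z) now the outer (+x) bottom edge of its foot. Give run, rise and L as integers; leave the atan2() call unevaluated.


translate([126, 0, 560]) cube([120, 1264, 48]);
translate([0, 101, 0]) rotate([0, atan2(126, 560), 0]) cube([41, 54, 574]);
translate([372, 101, 0]) mirror([1, 0, 0]) rotate([0, atan2(126, 560), 0]) cube([41, 54, 574]);
translate([0, 1109, 0]) rotate([0, atan2(126, 560), 0]) cube([41, 54, 574]);
translate([372, 1109, 0]) mirror([1, 0, 0]) rotate([0, atan2(126, 560), 0]) cube([41, 54, 574]);


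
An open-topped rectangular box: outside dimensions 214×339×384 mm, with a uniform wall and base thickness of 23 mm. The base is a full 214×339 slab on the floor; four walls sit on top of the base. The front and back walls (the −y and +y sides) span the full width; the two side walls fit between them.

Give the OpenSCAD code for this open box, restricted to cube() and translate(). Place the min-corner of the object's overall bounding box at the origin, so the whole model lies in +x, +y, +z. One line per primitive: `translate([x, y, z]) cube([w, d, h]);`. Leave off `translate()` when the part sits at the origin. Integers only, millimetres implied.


cube([214, 339, 23]);
translate([0, 0, 23]) cube([214, 23, 361]);
translate([0, 316, 23]) cube([214, 23, 361]);
translate([0, 23, 23]) cube([23, 293, 361]);
translate([191, 23, 23]) cube([23, 293, 361]);


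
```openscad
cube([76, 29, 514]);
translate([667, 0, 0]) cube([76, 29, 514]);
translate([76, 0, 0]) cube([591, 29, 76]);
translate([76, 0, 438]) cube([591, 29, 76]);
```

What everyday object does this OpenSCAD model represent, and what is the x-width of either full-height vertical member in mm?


A picture frame. The border width is 76 mm.

Four thin pieces enclosing a rectangular opening — a picture frame. The two full-height stiles are 514 mm tall; the top rail sits at z = 438 and is 76 mm tall, so the border above the opening is 514 − 438 = 76 mm, matching the stile x-width.


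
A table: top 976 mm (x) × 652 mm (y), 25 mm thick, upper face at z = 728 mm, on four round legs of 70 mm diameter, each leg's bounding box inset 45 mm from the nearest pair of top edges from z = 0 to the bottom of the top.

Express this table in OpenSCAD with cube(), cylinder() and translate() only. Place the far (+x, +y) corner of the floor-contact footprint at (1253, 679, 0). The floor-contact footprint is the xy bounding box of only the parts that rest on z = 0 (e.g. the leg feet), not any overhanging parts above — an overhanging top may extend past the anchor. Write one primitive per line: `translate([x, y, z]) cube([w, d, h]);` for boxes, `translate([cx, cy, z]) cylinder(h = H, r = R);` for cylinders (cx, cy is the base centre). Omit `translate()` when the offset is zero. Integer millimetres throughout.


// leg_h = 728 - 25 = 703
translate([322, 72, 703]) cube([976, 652, 25]);
translate([402, 152, 0]) cylinder(h = 703, r = 35);
translate([1218, 152, 0]) cylinder(h = 703, r = 35);
translate([402, 644, 0]) cylinder(h = 703, r = 35);
translate([1218, 644, 0]) cylinder(h = 703, r = 35);


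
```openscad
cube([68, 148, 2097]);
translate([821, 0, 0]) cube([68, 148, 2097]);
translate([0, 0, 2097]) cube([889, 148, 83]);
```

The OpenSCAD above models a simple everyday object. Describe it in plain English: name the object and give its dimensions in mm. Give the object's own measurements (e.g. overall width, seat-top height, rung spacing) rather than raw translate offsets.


A door frame. The clear opening is 753 mm wide and 2097 mm high. Two 68 mm wide jambs, 148 mm deep, stand either side of the opening from the floor to the top of the opening. A 83 mm thick head sits across the top of both jambs, spanning the full outside width of the frame.


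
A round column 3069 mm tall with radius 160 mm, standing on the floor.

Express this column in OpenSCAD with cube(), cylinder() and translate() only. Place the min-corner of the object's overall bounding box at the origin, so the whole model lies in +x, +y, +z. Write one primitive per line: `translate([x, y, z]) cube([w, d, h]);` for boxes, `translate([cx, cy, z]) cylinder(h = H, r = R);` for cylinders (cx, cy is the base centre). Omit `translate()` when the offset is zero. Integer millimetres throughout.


translate([160, 160, 0]) cylinder(h = 3069, r = 160);


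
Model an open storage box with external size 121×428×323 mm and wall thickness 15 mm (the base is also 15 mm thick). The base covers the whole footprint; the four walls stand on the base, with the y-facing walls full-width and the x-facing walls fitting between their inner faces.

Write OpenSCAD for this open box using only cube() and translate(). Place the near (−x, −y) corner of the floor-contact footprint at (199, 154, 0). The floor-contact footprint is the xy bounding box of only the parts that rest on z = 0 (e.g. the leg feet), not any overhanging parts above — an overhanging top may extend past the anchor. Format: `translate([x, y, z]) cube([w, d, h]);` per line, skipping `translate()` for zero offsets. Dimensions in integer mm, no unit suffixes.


translate([199, 154, 0]) cube([121, 428, 15]);
translate([199, 154, 15]) cube([121, 15, 308]);
translate([199, 567, 15]) cube([121, 15, 308]);
translate([199, 169, 15]) cube([15, 398, 308]);
translate([305, 169, 15]) cube([15, 398, 308]);


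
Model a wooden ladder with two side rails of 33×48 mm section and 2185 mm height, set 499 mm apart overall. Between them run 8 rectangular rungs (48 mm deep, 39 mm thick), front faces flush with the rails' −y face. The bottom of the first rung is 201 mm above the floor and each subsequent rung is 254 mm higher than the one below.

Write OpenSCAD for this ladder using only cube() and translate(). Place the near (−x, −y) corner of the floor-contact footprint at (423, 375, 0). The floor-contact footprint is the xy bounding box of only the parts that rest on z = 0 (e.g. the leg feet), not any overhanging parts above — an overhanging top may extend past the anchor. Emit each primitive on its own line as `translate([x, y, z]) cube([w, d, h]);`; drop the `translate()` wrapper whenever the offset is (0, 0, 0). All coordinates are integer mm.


translate([423, 375, 0]) cube([33, 48, 2185]);
translate([889, 375, 0]) cube([33, 48, 2185]);
translate([456, 375, 201]) cube([433, 48, 39]);
translate([456, 375, 455]) cube([433, 48, 39]);
translate([456, 375, 709]) cube([433, 48, 39]);
translate([456, 375, 963]) cube([433, 48, 39]);
translate([456, 375, 1217]) cube([433, 48, 39]);
translate([456, 375, 1471]) cube([433, 48, 39]);
translate([456, 375, 1725]) cube([433, 48, 39]);
translate([456, 375, 1979]) cube([433, 48, 39]);


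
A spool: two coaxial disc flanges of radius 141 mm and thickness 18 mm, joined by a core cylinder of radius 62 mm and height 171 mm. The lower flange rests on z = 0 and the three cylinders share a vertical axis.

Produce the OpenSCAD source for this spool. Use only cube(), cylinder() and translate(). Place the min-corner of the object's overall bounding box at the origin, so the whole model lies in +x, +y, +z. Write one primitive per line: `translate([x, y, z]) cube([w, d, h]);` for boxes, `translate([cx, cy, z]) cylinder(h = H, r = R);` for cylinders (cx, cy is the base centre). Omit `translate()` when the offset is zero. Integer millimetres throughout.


translate([141, 141, 0]) cylinder(h = 18, r = 141);
translate([141, 141, 18]) cylinder(h = 171, r = 62);
translate([141, 141, 189]) cylinder(h = 18, r = 141);


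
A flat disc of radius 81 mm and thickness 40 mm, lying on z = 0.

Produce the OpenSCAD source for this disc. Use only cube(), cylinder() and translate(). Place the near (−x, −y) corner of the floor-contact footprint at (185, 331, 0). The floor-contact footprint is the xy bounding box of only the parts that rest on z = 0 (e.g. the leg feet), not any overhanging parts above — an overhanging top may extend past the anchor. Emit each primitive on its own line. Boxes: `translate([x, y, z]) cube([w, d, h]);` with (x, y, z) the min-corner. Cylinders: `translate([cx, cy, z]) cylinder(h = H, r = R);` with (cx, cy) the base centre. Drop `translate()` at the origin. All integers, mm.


translate([266, 412, 0]) cylinder(h = 40, r = 81);


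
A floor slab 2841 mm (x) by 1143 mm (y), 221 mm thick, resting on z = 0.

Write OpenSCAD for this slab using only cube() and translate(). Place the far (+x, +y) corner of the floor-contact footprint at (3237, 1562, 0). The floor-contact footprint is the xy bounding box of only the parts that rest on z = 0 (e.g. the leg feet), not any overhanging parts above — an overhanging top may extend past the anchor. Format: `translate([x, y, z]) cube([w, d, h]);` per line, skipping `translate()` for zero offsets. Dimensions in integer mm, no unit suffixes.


translate([396, 419, 0]) cube([2841, 1143, 221]);


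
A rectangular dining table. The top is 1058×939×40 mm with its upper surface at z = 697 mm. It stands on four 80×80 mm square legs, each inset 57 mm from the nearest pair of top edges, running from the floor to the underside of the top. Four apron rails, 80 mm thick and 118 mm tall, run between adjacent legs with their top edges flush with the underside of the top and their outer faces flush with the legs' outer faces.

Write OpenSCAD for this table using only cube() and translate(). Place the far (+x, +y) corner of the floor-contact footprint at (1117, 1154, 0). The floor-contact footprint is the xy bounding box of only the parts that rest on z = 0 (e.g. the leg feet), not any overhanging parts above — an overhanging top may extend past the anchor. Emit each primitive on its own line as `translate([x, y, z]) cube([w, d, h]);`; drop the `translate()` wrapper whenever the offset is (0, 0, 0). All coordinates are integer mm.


// leg_h = 697 - 40 = 657
// apron z = 657 - 118 = 539
translate([116, 272, 657]) cube([1058, 939, 40]);
translate([173, 329, 0]) cube([80, 80, 657]);
translate([1037, 329, 0]) cube([80, 80, 657]);
translate([173, 1074, 0]) cube([80, 80, 657]);
translate([1037, 1074, 0]) cube([80, 80, 657]);
translate([253, 329, 539]) cube([784, 80, 118]);
translate([253, 1074, 539]) cube([784, 80, 118]);
translate([173, 409, 539]) cube([80, 665, 118]);
translate([1037, 409, 539]) cube([80, 665, 118]);
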